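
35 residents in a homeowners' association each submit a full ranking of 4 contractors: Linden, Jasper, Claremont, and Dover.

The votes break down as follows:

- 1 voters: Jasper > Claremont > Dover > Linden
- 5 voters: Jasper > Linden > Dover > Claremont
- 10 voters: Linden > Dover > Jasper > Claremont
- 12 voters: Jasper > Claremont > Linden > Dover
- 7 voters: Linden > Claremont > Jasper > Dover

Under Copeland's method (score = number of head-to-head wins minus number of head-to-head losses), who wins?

Jasper

Pairwise results:
  Linden vs Jasper: Jasper wins 18–17.
  Linden vs Claremont: Linden wins 22–13.
  Linden vs Dover: Linden wins 34–1.
  Jasper vs Claremont: Jasper wins 28–7.
  Jasper vs Dover: Jasper wins 25–10.
  Claremont vs Dover: Claremont wins 20–15.
Copeland scores (wins − losses):
  Linden: 2 − 1 = 1
  Jasper: 3 − 0 = 3
  Claremont: 1 − 2 = -1
  Dover: 0 − 3 = -3
Jasper has the best Copeland score.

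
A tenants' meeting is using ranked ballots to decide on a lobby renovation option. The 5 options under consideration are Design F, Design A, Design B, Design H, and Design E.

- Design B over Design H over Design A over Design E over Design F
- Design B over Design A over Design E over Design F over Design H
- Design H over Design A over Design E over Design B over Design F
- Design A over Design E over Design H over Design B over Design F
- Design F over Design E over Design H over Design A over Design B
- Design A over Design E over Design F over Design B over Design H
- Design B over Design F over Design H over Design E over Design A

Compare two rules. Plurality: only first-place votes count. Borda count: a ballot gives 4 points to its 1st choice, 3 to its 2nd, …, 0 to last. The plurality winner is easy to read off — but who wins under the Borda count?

Design A

Plurality first-place counts: Design F 1, Design A 2, Design B 3, Design H 1, Design E 0 → Design B.
Borda totals: Design F 10, Design A 17, Design B 15, Design H 13, Design E 15 → Design A.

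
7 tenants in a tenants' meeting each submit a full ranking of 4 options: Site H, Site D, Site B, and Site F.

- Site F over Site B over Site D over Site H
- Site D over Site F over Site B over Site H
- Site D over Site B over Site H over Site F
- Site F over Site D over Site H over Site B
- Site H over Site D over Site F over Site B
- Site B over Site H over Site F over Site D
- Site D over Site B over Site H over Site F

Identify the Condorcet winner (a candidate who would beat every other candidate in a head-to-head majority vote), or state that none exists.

Site D

Head-to-head results (7 voters total):
Site H vs Site D: Site D wins 5–2.
Site H vs Site B: Site B wins 5–2.
Site H vs Site F: Site H wins 4–3.
Site D vs Site B: Site D wins 5–2.
Site D vs Site F: Site D wins 4–3.
Site B vs Site F: Site F wins 4–3.
Site D beats each rival — Site H (5–2), Site B (5–2), Site F (4–3) — so Site D is the Condorcet winner.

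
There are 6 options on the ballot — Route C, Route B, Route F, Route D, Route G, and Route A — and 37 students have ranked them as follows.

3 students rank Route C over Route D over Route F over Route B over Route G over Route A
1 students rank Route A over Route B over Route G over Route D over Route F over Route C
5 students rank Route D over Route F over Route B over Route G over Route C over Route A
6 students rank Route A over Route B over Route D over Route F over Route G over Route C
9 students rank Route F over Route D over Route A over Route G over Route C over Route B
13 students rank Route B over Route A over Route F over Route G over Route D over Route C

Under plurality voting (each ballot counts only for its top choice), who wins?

First-place vote totals:
  Route C: 3
  Route B: 13
  Route F: 9
  Route D: 5
  Route G: 0
  Route A: 7
Route B has the most first-place votes.

Route B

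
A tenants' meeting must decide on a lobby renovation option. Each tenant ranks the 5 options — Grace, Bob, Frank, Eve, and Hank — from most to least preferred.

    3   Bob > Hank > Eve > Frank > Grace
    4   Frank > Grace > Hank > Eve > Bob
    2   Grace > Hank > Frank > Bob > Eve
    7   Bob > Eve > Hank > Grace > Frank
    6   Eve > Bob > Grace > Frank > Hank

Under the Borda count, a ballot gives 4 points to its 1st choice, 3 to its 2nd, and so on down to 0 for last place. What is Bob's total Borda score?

Borda scores:
  Grace: 3·0 + 4·3 + 2·4 + 7·1 + 6·2 = 39
  Bob: 3·4 + 4·0 + 2·1 + 7·4 + 6·3 = 60
  Frank: 3·1 + 4·4 + 2·2 + 7·0 + 6·1 = 29
  Eve: 3·2 + 4·1 + 2·0 + 7·3 + 6·4 = 55
  Hank: 3·3 + 4·2 + 2·3 + 7·2 + 6·0 = 37

60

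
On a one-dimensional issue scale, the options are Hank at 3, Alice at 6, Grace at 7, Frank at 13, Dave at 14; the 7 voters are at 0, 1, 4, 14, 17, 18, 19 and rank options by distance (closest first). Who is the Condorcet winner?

Dave

With single-peaked preferences on a line, the Condorcet winner is the candidate closest to the median voter.
The median voter (position 14) is closest to Dave at 14.
Check: Dave vs Grace — voters closer to Dave: 4 of 7.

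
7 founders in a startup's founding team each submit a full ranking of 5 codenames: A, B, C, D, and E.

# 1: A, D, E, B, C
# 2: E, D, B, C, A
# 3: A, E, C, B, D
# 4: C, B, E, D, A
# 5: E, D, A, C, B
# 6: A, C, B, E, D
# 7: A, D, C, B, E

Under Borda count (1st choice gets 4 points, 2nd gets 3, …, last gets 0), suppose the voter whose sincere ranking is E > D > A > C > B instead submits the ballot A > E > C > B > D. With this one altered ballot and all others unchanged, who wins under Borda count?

A

Borda totals with the altered ballot: A 20, B 11, C 14, D 10, E 15.
The winner is unchanged: still A.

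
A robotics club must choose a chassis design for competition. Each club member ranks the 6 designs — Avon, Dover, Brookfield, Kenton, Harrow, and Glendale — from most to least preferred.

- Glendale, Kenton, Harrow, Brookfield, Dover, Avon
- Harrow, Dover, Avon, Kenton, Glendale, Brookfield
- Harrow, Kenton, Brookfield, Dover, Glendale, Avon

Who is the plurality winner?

Harrow

First-place vote totals:
  Avon: 0
  Dover: 0
  Brookfield: 0
  Kenton: 0
  Harrow: 2
  Glendale: 1
Harrow has the most first-place votes.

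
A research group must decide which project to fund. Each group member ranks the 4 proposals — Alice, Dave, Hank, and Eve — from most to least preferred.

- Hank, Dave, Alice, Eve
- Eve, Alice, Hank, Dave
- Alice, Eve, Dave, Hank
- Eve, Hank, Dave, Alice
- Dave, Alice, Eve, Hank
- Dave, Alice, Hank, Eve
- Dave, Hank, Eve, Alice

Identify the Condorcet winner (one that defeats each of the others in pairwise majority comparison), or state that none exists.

Head-to-head results (7 voters total):
Alice vs Dave: Dave wins 5–2.
Alice vs Hank: Alice wins 4–3.
Alice vs Eve: Alice wins 4–3.
Dave vs Hank: Dave wins 4–3.
Dave vs Eve: Dave wins 4–3.
Hank vs Eve: Eve wins 4–3.
Dave beats each rival — Alice (5–2), Hank (4–3), Eve (4–3) — so Dave is the Condorcet winner.

Dave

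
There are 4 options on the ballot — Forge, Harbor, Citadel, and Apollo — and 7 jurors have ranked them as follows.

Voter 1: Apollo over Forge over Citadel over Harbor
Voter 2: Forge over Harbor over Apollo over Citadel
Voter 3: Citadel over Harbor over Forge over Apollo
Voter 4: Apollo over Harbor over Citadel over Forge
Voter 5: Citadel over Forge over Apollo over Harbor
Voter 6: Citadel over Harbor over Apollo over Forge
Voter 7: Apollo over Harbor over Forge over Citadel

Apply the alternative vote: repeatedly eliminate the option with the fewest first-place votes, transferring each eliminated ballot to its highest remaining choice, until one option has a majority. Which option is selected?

Apollo

Round 1: Citadel 3, Apollo 3, Forge 1, Harbor 0. Harbor has the fewest and is eliminated.
Round 2: Citadel 3, Apollo 3, Forge 1. Forge has the fewest and is eliminated.
Round 3: Apollo 4, Citadel 3. Apollo has a majority.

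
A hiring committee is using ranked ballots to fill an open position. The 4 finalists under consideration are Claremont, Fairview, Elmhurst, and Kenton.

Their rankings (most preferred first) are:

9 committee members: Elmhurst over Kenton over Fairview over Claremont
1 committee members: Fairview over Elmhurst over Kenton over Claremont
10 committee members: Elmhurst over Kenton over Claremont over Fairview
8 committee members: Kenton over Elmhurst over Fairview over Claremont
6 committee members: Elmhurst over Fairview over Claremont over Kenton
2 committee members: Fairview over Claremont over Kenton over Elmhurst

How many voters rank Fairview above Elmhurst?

Ballots ranking Fairview above Elmhurst: 1+2 = 3.
Ballots ranking Elmhurst above Fairview: 9+10+8+6 = 33.
So 3 of 36 voters prefer Fairview to Elmhurst.

3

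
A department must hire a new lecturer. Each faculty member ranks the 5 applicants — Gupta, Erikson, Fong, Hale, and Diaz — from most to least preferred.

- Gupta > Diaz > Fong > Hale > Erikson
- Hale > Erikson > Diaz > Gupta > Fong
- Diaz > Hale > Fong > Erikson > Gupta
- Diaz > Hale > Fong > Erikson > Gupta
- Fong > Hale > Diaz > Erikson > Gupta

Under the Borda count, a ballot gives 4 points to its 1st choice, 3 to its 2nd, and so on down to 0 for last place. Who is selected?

Borda scores:
  Gupta: 4 + 1 + 0 + 0 + 0 = 5
  Erikson: 0 + 3 + 1 + 1 + 1 = 6
  Fong: 2 + 0 + 2 + 2 + 4 = 10
  Hale: 1 + 4 + 3 + 3 + 3 = 14
  Diaz: 3 + 2 + 4 + 4 + 2 = 15
Diaz has the highest total.

Diaz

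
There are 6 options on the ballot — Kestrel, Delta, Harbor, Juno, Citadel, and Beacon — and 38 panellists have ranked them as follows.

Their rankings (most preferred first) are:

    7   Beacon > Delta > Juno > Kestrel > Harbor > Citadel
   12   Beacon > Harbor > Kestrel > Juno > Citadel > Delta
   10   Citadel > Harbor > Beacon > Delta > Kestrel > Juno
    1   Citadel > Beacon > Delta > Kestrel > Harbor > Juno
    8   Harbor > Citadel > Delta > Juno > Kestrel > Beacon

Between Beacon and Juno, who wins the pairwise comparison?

Ballots ranking Beacon above Juno: 7+12+10+1 = 30.
Ballots ranking Juno above Beacon: 8.
Beacon wins the head-to-head, 30–8.

Beacon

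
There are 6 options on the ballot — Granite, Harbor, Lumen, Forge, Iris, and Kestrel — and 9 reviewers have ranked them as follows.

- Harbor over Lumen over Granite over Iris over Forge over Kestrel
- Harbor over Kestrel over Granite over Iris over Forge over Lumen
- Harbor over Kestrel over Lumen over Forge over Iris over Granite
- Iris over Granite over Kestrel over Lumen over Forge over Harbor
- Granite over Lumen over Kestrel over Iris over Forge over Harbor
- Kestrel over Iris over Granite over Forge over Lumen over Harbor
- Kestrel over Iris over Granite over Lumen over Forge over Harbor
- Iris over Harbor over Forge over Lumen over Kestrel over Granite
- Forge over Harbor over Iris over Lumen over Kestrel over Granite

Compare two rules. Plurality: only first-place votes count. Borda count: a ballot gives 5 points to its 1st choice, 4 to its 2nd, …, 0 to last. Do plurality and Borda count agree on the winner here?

Plurality first-place counts: Granite 1, Harbor 3, Lumen 0, Forge 1, Iris 2, Kestrel 2 → Harbor.
Borda totals: Granite 21, Harbor 23, Lumen 20, Forge 17, Iris 28, Kestrel 26 → Iris.
The two rules disagree: plurality picks Harbor, Borda picks Iris.

No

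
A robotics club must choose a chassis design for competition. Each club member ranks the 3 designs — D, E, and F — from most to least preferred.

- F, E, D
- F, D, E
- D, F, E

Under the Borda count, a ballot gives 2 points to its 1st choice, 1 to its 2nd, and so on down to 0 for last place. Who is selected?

Borda scores:
  D: 0 + 1 + 2 = 3
  E: 1 + 0 + 0 = 1
  F: 2 + 2 + 1 = 5
F has the highest total.

F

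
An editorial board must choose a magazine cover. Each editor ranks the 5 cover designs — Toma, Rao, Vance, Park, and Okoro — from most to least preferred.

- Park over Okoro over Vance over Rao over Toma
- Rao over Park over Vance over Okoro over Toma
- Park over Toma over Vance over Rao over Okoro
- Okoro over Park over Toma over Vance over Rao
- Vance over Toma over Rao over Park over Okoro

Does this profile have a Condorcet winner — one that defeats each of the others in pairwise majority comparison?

Yes

Head-to-head results (5 voters total):
Toma vs Rao: Toma wins 3–2.
Toma vs Vance: Vance wins 3–2.
Toma vs Park: Park wins 4–1.
Toma vs Okoro: Okoro wins 3–2.
Rao vs Vance: Vance wins 4–1.
Rao vs Park: Park wins 3–2.
Rao vs Okoro: Rao wins 3–2.
Vance vs Park: Park wins 4–1.
Vance vs Okoro: Vance wins 3–2.
Park vs Okoro: Park wins 4–1.
Park beats each rival — Toma (4–1), Rao (3–2), Vance (4–1), Okoro (4–1) — so Park is the Condorcet winner.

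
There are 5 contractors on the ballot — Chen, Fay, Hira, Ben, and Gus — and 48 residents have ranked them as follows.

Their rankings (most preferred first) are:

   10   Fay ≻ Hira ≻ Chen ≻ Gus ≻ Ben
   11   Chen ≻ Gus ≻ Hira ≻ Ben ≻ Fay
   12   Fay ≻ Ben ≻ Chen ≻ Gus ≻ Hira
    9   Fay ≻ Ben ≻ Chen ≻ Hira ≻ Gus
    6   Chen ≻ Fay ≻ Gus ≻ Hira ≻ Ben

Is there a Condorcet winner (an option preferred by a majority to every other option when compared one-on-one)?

Yes

Head-to-head results (48 voters total):
Chen vs Fay: Fay wins 31–17.
Chen vs Hira: Chen wins 38–10.
Chen vs Ben: Chen wins 27–21.
Chen vs Gus: Chen wins 48–0.
Fay vs Hira: Fay wins 37–11.
Fay vs Ben: Fay wins 37–11.
Fay vs Gus: Fay wins 37–11.
Hira vs Ben: Hira wins 27–21.
Hira vs Gus: Gus wins 29–19.
Ben vs Gus: Gus wins 27–21.
Fay beats each rival — Chen (31–17), Hira (37–11), Ben (37–11), Gus (37–11) — so Fay is the Condorcet winner.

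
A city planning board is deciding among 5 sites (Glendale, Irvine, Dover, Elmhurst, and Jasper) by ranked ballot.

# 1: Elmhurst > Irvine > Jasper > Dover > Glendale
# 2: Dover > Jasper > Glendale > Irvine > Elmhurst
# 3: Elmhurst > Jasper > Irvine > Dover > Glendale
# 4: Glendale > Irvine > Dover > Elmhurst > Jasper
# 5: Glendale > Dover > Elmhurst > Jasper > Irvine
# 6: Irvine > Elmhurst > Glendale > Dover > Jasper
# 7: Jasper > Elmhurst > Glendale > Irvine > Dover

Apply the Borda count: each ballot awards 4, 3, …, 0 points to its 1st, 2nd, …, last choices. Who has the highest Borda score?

Borda scores:
  Glendale: 0 + 2 + 0 + 4 + 4 + 2 + 2 = 14
  Irvine: 3 + 1 + 2 + 3 + 0 + 4 + 1 = 14
  Dover: 1 + 4 + 1 + 2 + 3 + 1 + 0 = 12
  Elmhurst: 4 + 0 + 4 + 1 + 2 + 3 + 3 = 17
  Jasper: 2 + 3 + 3 + 0 + 1 + 0 + 4 = 13
Elmhurst has the highest total.

Elmhurst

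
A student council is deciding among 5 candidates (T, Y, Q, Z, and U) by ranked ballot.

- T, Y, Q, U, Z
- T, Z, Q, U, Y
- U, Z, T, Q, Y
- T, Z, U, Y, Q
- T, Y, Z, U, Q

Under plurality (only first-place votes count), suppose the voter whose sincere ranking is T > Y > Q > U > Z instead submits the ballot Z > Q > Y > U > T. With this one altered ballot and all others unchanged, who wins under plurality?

First-place totals with the altered ballot: T 3, Y 0, Q 0, Z 1, U 1.
The winner is unchanged: still T.

T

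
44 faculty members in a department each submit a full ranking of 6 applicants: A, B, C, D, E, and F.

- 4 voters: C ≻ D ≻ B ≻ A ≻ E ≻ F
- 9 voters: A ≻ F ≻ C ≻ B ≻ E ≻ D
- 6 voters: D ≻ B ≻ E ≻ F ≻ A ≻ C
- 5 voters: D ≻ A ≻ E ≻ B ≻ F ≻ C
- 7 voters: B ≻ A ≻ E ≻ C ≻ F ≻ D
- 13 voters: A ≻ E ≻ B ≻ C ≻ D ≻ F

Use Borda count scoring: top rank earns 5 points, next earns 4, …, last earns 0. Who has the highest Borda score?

A

Borda scores:
  A: 4·2 + 9·5 + 6·1 + 5·4 + 7·4 + 13·5 = 172
  B: 4·3 + 9·2 + 6·4 + 5·2 + 7·5 + 13·3 = 138
  C: 4·5 + 9·3 + 6·0 + 5·0 + 7·2 + 13·2 = 87
  D: 4·4 + 9·0 + 6·5 + 5·5 + 7·0 + 13·1 = 84
  E: 4·1 + 9·1 + 6·3 + 5·3 + 7·3 + 13·4 = 119
  F: 4·0 + 9·4 + 6·2 + 5·1 + 7·1 + 13·0 = 60
A has the highest total.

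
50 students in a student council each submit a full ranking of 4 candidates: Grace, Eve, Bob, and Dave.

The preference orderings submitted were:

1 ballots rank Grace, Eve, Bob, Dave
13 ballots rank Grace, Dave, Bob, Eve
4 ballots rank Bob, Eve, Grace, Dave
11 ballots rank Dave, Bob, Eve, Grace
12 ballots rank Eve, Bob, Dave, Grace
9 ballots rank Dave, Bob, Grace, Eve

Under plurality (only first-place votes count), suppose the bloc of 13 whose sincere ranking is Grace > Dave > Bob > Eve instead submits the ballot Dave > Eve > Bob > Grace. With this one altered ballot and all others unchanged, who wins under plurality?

First-place totals with the altered ballot: Grace 1, Eve 12, Bob 4, Dave 33.
The winner is unchanged: still Dave.

Dave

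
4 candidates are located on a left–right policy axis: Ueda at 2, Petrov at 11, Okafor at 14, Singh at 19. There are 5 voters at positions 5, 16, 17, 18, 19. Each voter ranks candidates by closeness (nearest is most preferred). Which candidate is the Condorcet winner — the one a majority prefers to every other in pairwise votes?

With single-peaked preferences on a line, the Condorcet winner is the candidate closest to the median voter.
The median voter (position 17) is closest to Singh at 19.
Check: Singh vs Petrov — voters closer to Singh: 4 of 5.

Singh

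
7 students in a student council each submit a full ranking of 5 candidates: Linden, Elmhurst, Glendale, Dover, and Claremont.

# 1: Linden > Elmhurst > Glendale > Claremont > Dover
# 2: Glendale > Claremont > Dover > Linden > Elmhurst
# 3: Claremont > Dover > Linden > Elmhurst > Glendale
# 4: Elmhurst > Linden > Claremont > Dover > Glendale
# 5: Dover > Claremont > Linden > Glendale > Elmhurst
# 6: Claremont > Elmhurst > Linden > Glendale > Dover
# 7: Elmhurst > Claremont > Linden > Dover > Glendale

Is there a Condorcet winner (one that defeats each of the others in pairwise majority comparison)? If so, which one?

Claremont

Head-to-head results (7 voters total):
Linden vs Elmhurst: Linden wins 4–3.
Linden vs Glendale: Linden wins 6–1.
Linden vs Dover: Linden wins 4–3.
Linden vs Claremont: Claremont wins 5–2.
Elmhurst vs Glendale: Elmhurst wins 5–2.
Elmhurst vs Dover: Elmhurst wins 4–3.
Elmhurst vs Claremont: Claremont wins 4–3.
Glendale vs Dover: Dover wins 4–3.
Glendale vs Claremont: Claremont wins 5–2.
Dover vs Claremont: Claremont wins 6–1.
Claremont beats each rival — Linden (5–2), Elmhurst (4–3), Glendale (5–2), Dover (6–1) — so Claremont is the Condorcet winner.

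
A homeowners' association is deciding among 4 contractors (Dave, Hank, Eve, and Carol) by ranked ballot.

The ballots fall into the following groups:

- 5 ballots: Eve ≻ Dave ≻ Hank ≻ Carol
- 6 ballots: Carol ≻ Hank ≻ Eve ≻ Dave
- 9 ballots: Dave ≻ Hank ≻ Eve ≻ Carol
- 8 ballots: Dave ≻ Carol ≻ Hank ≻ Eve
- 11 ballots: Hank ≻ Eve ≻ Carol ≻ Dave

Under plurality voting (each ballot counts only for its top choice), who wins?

First-place vote totals:
  Dave: 17
  Hank: 11
  Eve: 5
  Carol: 6
Dave has the most first-place votes.

Dave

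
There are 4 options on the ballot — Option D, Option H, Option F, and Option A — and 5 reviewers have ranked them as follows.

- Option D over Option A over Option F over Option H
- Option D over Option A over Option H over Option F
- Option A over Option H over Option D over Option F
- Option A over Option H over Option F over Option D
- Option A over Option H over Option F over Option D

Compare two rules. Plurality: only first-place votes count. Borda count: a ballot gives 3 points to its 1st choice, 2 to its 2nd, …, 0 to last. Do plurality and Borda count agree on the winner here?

Yes

Plurality first-place counts: Option D 2, Option H 0, Option F 0, Option A 3 → Option A.
Borda totals: Option D 7, Option H 7, Option F 3, Option A 13 → Option A.
The two rules agree on Option A.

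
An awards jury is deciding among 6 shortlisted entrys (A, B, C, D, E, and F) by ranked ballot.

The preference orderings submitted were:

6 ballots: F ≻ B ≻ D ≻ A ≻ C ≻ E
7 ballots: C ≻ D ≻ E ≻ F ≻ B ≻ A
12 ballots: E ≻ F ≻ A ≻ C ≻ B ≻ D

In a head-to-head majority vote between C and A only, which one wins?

A

Ballots ranking C above A: 7.
Ballots ranking A above C: 6+12 = 18.
A wins the head-to-head, 18–7.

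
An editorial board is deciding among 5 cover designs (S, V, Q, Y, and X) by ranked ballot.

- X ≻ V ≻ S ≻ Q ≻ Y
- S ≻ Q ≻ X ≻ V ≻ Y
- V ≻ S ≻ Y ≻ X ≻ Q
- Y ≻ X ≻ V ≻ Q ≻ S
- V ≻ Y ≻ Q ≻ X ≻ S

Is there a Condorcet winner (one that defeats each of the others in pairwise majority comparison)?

No

Head-to-head results (5 voters total):
S vs V: V wins 4–1.
S vs Q: S wins 3–2.
S vs Y: S wins 3–2.
S vs X: X wins 3–2.
V vs Q: V wins 4–1.
V vs Y: V wins 4–1.
V vs X: X wins 3–2.
Q vs Y: Y wins 3–2.
Q vs X: X wins 3–2.
Y vs X: Y wins 3–2.
No candidate beats all others: S beats Y beats X beats S, a majority cycle.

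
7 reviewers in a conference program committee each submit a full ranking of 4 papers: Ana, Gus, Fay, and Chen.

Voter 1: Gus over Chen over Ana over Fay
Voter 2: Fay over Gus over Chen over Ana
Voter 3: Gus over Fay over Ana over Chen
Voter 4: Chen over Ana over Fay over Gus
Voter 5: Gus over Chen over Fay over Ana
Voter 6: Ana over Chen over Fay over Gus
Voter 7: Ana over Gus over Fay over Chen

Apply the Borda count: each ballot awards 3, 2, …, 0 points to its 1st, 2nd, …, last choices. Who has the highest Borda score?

Gus

Borda scores:
  Ana: 1 + 0 + 1 + 2 + 0 + 3 + 3 = 10
  Gus: 3 + 2 + 3 + 0 + 3 + 0 + 2 = 13
  Fay: 0 + 3 + 2 + 1 + 1 + 1 + 1 = 9
  Chen: 2 + 1 + 0 + 3 + 2 + 2 + 0 = 10
Gus has the highest total.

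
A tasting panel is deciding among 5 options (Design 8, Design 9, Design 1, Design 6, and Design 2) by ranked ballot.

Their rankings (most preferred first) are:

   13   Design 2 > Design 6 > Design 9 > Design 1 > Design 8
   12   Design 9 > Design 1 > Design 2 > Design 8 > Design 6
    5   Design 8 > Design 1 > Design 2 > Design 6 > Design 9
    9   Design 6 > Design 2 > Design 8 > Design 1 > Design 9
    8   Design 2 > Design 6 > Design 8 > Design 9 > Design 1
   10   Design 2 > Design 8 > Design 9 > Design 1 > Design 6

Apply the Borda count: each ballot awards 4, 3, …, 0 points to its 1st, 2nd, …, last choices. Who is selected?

Design 2

Borda scores:
  Design 8: 13·0 + 12·1 + 5·4 + 9·2 + 8·2 + 10·3 = 96
  Design 9: 13·2 + 12·4 + 5·0 + 9·0 + 8·1 + 10·2 = 102
  Design 1: 13·1 + 12·3 + 5·3 + 9·1 + 8·0 + 10·1 = 83
  Design 6: 13·3 + 12·0 + 5·1 + 9·4 + 8·3 + 10·0 = 104
  Design 2: 13·4 + 12·2 + 5·2 + 9·3 + 8·4 + 10·4 = 185
Design 2 has the highest total.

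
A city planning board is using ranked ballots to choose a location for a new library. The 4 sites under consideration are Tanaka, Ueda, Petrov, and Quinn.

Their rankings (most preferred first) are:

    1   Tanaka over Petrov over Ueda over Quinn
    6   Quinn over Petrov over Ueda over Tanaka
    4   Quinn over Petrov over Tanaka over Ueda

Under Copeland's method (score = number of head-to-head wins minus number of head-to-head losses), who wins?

Quinn

Pairwise results:
  Tanaka vs Ueda: Ueda wins 6–5.
  Tanaka vs Petrov: Petrov wins 10–1.
  Tanaka vs Quinn: Quinn wins 10–1.
  Ueda vs Petrov: Petrov wins 11–0.
  Ueda vs Quinn: Quinn wins 10–1.
  Petrov vs Quinn: Quinn wins 10–1.
Copeland scores (wins − losses):
  Tanaka: 0 − 3 = -3
  Ueda: 1 − 2 = -1
  Petrov: 2 − 1 = 1
  Quinn: 3 − 0 = 3
Quinn has the best Copeland score.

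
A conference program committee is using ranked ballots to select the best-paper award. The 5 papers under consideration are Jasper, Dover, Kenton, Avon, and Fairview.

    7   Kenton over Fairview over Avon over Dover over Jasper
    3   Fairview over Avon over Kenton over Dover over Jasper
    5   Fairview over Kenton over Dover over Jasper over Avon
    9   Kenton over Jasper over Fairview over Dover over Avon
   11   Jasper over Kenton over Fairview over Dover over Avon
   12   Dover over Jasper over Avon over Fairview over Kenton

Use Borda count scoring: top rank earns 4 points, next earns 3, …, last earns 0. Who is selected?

Borda scores:
  Jasper: 7·0 + 3·0 + 5·1 + 9·3 + 11·4 + 12·3 = 112
  Dover: 7·1 + 3·1 + 5·2 + 9·1 + 11·1 + 12·4 = 88
  Kenton: 7·4 + 3·2 + 5·3 + 9·4 + 11·3 + 12·0 = 118
  Avon: 7·2 + 3·3 + 5·0 + 9·0 + 11·0 + 12·2 = 47
  Fairview: 7·3 + 3·4 + 5·4 + 9·2 + 11·2 + 12·1 = 105
Kenton has the highest total.

Kenton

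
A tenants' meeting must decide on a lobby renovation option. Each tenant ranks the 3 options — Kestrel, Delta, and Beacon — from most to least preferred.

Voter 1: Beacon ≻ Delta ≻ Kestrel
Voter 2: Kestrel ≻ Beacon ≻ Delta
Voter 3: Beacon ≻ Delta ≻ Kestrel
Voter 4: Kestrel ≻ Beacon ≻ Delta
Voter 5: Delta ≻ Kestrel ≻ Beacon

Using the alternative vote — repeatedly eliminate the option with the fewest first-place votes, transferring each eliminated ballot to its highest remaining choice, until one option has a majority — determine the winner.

Round 1: Kestrel 2, Beacon 2, Delta 1. Delta has the fewest and is eliminated.
Round 2: Kestrel 3, Beacon 2. Kestrel has a majority.

Kestrel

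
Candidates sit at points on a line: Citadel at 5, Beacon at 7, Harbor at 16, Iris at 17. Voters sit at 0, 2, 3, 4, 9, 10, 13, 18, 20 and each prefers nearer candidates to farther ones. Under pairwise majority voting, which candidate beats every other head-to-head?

With single-peaked preferences on a line, the Condorcet winner is the candidate closest to the median voter.
The median voter (position 9) is closest to Beacon at 7.
Check: Beacon vs Harbor — voters closer to Beacon: 6 of 9.

Beacon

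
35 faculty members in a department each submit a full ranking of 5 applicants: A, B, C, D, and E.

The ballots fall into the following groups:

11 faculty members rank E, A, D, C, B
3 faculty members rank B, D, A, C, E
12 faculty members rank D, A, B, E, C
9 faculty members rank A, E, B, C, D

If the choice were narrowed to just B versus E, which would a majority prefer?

E

Ballots ranking B above E: 3+12 = 15.
Ballots ranking E above B: 11+9 = 20.
E wins the head-to-head, 20–15.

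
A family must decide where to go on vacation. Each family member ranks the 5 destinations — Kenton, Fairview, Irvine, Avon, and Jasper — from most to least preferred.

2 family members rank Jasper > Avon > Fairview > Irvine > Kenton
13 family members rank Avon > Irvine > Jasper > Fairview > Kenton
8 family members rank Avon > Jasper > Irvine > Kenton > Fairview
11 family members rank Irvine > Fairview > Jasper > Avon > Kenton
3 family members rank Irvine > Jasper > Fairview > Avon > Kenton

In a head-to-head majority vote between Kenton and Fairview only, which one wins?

Ballots ranking Kenton above Fairview: 8.
Ballots ranking Fairview above Kenton: 2+13+11+3 = 29.
Fairview wins the head-to-head, 29–8.

Fairview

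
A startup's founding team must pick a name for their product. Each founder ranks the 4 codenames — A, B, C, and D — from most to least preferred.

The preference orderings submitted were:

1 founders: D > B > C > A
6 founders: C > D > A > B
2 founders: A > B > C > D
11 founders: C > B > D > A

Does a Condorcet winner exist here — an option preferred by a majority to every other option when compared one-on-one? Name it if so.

C

Head-to-head results (20 voters total):
A vs B: B wins 12–8.
A vs C: C wins 18–2.
A vs D: D wins 18–2.
B vs C: C wins 17–3.
B vs D: B wins 13–7.
C vs D: C wins 19–1.
C beats each rival — A (18–2), B (17–3), D (19–1) — so C is the Condorcet winner.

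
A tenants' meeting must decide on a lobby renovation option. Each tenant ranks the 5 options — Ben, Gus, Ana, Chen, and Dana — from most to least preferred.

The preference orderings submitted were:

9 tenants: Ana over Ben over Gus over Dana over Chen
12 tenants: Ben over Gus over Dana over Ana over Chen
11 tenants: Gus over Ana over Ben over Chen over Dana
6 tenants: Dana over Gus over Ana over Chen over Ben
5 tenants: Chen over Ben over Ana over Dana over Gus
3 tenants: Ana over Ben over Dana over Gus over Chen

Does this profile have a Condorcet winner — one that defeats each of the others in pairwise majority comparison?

Head-to-head results (46 voters total):
Ben vs Gus: Ben wins 29–17.
Ben vs Ana: Ana wins 29–17.
Ben vs Chen: Ben wins 35–11.
Ben vs Dana: Ben wins 40–6.
Gus vs Ana: Gus wins 29–17.
Gus vs Chen: Gus wins 41–5.
Gus vs Dana: Gus wins 32–14.
Ana vs Chen: Ana wins 41–5.
Ana vs Dana: Ana wins 28–18.
Chen vs Dana: Dana wins 30–16.
No candidate beats all others: Ben beats Gus beats Ana beats Ben, a majority cycle.

No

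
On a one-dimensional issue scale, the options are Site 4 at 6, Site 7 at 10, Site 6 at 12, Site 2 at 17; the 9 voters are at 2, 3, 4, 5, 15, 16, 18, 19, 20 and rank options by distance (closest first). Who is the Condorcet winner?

With single-peaked preferences on a line, the Condorcet winner is the candidate closest to the median voter.
The median voter (position 15) is closest to Site 2 at 17.
Check: Site 2 vs Site 4 — voters closer to Site 2: 5 of 9.

Site 2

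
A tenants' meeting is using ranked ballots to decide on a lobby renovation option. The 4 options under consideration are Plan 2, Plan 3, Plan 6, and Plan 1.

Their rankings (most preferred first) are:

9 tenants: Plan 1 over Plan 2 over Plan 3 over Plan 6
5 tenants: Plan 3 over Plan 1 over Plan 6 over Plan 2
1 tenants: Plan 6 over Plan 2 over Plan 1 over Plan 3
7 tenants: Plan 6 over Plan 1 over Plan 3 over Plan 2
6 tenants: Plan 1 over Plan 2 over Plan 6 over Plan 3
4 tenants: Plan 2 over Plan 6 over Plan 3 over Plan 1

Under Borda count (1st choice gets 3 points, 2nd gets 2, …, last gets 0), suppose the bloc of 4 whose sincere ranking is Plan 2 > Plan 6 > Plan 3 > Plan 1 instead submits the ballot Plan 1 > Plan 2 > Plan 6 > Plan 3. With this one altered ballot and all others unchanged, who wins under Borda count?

Borda totals with the altered ballot: Plan 2 40, Plan 3 31, Plan 6 39, Plan 1 82.
The winner is unchanged: still Plan 1.

Plan 1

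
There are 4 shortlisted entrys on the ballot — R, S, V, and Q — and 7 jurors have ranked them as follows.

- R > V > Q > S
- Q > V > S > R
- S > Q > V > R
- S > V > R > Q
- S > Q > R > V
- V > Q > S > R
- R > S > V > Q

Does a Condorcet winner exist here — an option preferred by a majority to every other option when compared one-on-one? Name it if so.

S

Head-to-head results (7 voters total):
R vs S: S wins 5–2.
R vs V: V wins 4–3.
R vs Q: Q wins 4–3.
S vs V: S wins 4–3.
S vs Q: S wins 4–3.
V vs Q: V wins 4–3.
S beats each rival — R (5–2), V (4–3), Q (4–3) — so S is the Condorcet winner.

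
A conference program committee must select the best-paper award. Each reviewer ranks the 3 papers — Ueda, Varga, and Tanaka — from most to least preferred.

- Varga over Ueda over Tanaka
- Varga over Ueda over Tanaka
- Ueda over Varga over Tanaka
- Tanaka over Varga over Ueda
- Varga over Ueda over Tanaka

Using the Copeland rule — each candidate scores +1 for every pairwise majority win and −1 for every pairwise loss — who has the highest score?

Varga

Pairwise results:
  Ueda vs Varga: Varga wins 4–1.
  Ueda vs Tanaka: Ueda wins 4–1.
  Varga vs Tanaka: Varga wins 4–1.
Copeland scores (wins − losses):
  Ueda: 1 − 1 = 0
  Varga: 2 − 0 = 2
  Tanaka: 0 − 2 = -2
Varga has the best Copeland score.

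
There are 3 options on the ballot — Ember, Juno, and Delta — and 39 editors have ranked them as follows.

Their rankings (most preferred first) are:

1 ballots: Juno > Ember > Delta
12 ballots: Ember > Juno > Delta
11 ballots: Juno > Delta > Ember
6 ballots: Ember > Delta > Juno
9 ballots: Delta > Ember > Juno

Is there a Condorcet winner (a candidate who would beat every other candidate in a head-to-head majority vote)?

No

Head-to-head results (39 voters total):
Ember vs Juno: Ember wins 27–12.
Ember vs Delta: Delta wins 20–19.
Juno vs Delta: Juno wins 24–15.
No candidate beats all others: Ember beats Juno beats Delta beats Ember, a majority cycle.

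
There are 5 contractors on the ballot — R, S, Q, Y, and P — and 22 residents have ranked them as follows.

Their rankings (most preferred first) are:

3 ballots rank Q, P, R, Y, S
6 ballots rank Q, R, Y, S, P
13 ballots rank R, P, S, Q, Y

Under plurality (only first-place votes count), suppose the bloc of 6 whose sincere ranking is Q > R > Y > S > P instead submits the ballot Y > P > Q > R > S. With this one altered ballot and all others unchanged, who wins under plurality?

First-place totals with the altered ballot: R 13, S 0, Q 3, Y 6, P 0.
The winner is unchanged: still R.

R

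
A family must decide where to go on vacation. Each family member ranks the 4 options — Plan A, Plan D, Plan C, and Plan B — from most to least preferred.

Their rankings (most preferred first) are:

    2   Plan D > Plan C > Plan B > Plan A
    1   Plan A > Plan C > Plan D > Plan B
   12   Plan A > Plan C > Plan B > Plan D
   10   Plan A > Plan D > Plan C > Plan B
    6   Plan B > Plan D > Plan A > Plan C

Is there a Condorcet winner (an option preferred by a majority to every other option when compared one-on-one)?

Head-to-head results (31 voters total):
Plan A vs Plan D: Plan A wins 23–8.
Plan A vs Plan C: Plan A wins 29–2.
Plan A vs Plan B: Plan A wins 23–8.
Plan D vs Plan C: Plan D wins 18–13.
Plan D vs Plan B: Plan B wins 18–13.
Plan C vs Plan B: Plan C wins 25–6.
Plan A beats each rival — Plan D (23–8), Plan C (29–2), Plan B (23–8) — so Plan A is the Condorcet winner.

Yes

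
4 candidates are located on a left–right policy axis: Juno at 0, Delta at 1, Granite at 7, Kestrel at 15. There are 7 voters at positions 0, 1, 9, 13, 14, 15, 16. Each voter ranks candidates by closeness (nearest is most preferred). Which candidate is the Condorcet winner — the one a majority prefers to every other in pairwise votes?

Kestrel

With single-peaked preferences on a line, the Condorcet winner is the candidate closest to the median voter.
The median voter (position 13) is closest to Kestrel at 15.
Check: Kestrel vs Granite — voters closer to Kestrel: 4 of 7.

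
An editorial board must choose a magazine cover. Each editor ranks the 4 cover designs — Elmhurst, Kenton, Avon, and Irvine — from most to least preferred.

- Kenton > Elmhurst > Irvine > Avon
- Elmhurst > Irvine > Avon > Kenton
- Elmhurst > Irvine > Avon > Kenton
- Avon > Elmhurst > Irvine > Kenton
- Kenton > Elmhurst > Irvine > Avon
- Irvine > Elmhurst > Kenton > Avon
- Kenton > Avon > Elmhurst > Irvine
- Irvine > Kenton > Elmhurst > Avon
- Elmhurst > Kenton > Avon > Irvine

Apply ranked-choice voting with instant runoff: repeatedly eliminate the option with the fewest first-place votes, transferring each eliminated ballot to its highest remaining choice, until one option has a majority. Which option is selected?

Elmhurst

Round 1: Elmhurst 3, Kenton 3, Irvine 2, Avon 1. Avon has the fewest and is eliminated.
Round 2: Elmhurst 4, Kenton 3, Irvine 2. Irvine has the fewest and is eliminated.
Round 3: Elmhurst 5, Kenton 4. Elmhurst has a majority.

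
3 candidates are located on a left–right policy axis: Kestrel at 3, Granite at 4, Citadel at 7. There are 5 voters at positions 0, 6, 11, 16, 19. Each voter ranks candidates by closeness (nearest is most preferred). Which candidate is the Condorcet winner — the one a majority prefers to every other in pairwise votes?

Citadel

With single-peaked preferences on a line, the Condorcet winner is the candidate closest to the median voter.
The median voter (position 11) is closest to Citadel at 7.
Check: Citadel vs Kestrel — voters closer to Citadel: 4 of 5.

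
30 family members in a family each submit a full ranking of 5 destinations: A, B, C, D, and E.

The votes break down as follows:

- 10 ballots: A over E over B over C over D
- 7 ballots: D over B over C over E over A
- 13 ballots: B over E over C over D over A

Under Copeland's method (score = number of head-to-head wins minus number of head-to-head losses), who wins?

Pairwise results:
  A vs B: B wins 20–10.
  A vs C: C wins 20–10.
  A vs D: D wins 20–10.
  A vs E: E wins 20–10.
  B vs C: B wins 30–0.
  B vs D: B wins 23–7.
  B vs E: B wins 20–10.
  C vs D: C wins 23–7.
  C vs E: E wins 23–7.
  D vs E: E wins 23–7.
Copeland scores (wins − losses):
  A: 0 − 4 = -4
  B: 4 − 0 = 4
  C: 2 − 2 = 0
  D: 1 − 3 = -2
  E: 3 − 1 = 2
B has the best Copeland score.

B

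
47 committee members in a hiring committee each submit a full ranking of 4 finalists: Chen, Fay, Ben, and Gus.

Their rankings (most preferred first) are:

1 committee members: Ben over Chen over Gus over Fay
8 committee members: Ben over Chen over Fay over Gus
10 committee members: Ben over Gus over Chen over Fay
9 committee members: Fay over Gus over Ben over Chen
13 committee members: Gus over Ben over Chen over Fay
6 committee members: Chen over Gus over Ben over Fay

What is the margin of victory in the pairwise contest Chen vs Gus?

Ballots ranking Chen above Gus: 1+8+6 = 15.
Ballots ranking Gus above Chen: 10+9+13 = 32.
Gus wins 32–15, a margin of 17.

17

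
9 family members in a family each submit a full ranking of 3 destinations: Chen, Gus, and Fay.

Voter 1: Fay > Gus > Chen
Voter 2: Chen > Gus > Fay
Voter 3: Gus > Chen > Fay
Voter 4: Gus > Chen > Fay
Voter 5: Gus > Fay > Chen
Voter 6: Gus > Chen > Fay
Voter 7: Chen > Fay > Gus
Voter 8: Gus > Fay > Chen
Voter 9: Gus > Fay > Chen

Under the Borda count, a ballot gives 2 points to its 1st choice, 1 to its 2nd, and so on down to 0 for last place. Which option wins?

Gus

Borda scores:
  Chen: 0 + 2 + 1 + 1 + 0 + 1 + 2 + 0 + 0 = 7
  Gus: 1 + 1 + 2 + 2 + 2 + 2 + 0 + 2 + 2 = 14
  Fay: 2 + 0 + 0 + 0 + 1 + 0 + 1 + 1 + 1 = 6
Gus has the highest total.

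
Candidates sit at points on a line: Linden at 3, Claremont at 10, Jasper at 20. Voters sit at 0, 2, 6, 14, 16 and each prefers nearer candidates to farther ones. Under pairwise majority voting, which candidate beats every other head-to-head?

With single-peaked preferences on a line, the Condorcet winner is the candidate closest to the median voter.
The median voter (position 6) is closest to Linden at 3.
Check: Linden vs Claremont — voters closer to Linden: 3 of 5.

Linden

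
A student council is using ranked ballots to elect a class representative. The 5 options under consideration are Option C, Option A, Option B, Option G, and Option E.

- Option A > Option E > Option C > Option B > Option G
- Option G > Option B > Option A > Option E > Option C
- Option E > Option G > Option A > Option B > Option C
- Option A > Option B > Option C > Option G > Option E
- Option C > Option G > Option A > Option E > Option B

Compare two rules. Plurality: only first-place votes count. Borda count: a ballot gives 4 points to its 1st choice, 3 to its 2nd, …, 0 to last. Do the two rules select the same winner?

Plurality first-place counts: Option C 1, Option A 2, Option B 0, Option G 1, Option E 1 → Option A.
Borda totals: Option C 8, Option A 14, Option B 8, Option G 11, Option E 9 → Option A.
The two rules agree on Option A.

Yes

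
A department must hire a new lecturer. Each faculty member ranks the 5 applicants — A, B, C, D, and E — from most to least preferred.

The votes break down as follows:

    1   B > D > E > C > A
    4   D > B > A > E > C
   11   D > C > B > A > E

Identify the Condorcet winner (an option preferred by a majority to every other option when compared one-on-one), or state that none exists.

D

Head-to-head results (16 voters total):
A vs B: B wins 16–0.
A vs C: C wins 12–4.
A vs D: D wins 16–0.
A vs E: A wins 15–1.
B vs C: C wins 11–5.
B vs D: D wins 15–1.
B vs E: B wins 16–0.
C vs D: D wins 16–0.
C vs E: C wins 11–5.
D vs E: D wins 16–0.
D beats each rival — A (16–0), B (15–1), C (16–0), E (16–0) — so D is the Condorcet winner.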